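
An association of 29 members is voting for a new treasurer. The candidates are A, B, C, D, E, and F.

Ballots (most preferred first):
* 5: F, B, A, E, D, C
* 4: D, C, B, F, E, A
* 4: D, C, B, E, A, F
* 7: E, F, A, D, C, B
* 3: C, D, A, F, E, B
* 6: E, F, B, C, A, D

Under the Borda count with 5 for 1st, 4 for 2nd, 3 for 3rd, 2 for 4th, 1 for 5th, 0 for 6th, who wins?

A: 5×3 + 4×0 + 4×1 + 7×3 + 3×3 + 6×1 = 55
B: 5×4 + 4×3 + 4×3 + 7×0 + 3×0 + 6×3 = 62
C: 5×0 + 4×4 + 4×4 + 7×1 + 3×5 + 6×2 = 66
D: 5×1 + 4×5 + 4×5 + 7×2 + 3×4 + 6×0 = 71
E: 5×2 + 4×1 + 4×2 + 7×5 + 3×1 + 6×5 = 90
F: 5×5 + 4×2 + 4×0 + 7×4 + 3×2 + 6×4 = 91

F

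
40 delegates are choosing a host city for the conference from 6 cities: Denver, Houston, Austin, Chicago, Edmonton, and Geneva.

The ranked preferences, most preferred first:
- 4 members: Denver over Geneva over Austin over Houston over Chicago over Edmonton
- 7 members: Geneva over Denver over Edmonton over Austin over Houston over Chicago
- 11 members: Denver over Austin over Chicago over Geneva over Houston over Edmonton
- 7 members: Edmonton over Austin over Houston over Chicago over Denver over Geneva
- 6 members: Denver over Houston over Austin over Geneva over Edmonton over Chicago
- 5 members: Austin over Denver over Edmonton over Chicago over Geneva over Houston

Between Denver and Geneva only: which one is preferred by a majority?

Denver

Denver is ranked above Geneva on 33 ballots; Geneva above Denver on 7.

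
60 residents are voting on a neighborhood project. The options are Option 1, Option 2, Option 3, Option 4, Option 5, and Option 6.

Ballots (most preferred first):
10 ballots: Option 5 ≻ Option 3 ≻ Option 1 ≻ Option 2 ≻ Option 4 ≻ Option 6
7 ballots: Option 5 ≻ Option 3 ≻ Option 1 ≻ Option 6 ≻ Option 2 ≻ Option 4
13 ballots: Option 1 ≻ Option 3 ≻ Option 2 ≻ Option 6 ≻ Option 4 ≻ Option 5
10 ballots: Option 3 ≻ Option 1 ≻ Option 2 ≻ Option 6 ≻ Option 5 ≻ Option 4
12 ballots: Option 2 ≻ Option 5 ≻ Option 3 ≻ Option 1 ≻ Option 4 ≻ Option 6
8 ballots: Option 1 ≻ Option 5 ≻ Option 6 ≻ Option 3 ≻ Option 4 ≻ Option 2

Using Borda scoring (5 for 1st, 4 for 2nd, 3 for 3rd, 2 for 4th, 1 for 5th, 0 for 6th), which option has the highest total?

Option 1: 10×3 + 7×3 + 13×5 + 10×4 + 12×2 + 8×5 = 220
Option 2: 10×2 + 7×1 + 13×3 + 10×3 + 12×5 + 8×0 = 156
Option 3: 10×4 + 7×4 + 13×4 + 10×5 + 12×3 + 8×2 = 222
Option 4: 10×1 + 7×0 + 13×1 + 10×0 + 12×1 + 8×1 = 43
Option 5: 10×5 + 7×5 + 13×0 + 10×1 + 12×4 + 8×4 = 175
Option 6: 10×0 + 7×2 + 13×2 + 10×2 + 12×0 + 8×3 = 84

Option 3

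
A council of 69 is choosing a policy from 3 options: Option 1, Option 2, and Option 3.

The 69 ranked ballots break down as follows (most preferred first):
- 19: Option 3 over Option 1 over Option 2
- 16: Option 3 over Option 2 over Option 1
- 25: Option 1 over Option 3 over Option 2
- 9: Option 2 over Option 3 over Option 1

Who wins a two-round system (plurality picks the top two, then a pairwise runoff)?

Option 3

Round 1 first-place votes: Option 1 25, Option 2 9, Option 3 35. Option 3 and Option 1 advance.
Runoff: Option 3 is ranked above Option 1 on 44 ballots, Option 1 above Option 3 on 25.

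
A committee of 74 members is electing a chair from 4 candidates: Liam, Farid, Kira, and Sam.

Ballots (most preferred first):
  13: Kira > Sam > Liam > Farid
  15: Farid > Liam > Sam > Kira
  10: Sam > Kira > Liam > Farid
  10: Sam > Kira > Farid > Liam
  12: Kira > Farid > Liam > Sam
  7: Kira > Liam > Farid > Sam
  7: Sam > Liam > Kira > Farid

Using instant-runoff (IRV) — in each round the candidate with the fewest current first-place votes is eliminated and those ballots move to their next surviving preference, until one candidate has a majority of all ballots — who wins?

Round 1: Liam 0, Farid 15, Kira 32, Sam 27. Liam eliminated.
Round 2: Farid 15, Kira 32, Sam 27. Farid eliminated.
Round 3: Kira 32, Sam 42. Sam has a majority (≥38).

Sam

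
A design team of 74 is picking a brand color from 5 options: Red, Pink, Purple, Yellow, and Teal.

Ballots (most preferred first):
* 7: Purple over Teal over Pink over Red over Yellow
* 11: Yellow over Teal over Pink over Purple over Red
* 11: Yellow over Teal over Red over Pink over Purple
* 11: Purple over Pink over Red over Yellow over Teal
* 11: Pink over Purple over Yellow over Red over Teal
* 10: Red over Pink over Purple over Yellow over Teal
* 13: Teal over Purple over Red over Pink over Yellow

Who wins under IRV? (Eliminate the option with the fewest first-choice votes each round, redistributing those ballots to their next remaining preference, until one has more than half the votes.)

Purple

Round 1: Red 10, Pink 11, Purple 18, Yellow 22, Teal 13. Red eliminated.
Round 2: Pink 21, Purple 18, Yellow 22, Teal 13. Teal eliminated.
Round 3: Pink 21, Purple 31, Yellow 22. Pink eliminated.
Round 4: Purple 52, Yellow 22. Purple has a majority (≥38).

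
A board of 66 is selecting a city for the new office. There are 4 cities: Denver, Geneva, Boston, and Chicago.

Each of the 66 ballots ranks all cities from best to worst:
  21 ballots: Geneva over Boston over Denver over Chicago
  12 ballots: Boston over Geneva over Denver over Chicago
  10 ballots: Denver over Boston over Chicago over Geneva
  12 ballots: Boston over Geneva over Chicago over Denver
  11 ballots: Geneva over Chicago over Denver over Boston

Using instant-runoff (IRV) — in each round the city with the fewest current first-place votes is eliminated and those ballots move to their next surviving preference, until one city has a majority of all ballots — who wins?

Round 1: Denver 10, Geneva 32, Boston 24, Chicago 0. Chicago eliminated.
Round 2: Denver 10, Geneva 32, Boston 24. Denver eliminated.
Round 3: Geneva 32, Boston 34. Boston has a majority (≥34).

Boston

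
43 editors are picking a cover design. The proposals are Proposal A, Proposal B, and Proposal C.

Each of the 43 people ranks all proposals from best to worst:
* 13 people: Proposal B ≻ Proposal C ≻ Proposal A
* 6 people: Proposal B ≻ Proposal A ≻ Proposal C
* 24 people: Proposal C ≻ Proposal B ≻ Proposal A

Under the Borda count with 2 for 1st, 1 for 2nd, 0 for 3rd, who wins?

Proposal A: 13×0 + 6×1 + 24×0 = 6
Proposal B: 13×2 + 6×2 + 24×1 = 62
Proposal C: 13×1 + 6×0 + 24×2 = 61

Proposal B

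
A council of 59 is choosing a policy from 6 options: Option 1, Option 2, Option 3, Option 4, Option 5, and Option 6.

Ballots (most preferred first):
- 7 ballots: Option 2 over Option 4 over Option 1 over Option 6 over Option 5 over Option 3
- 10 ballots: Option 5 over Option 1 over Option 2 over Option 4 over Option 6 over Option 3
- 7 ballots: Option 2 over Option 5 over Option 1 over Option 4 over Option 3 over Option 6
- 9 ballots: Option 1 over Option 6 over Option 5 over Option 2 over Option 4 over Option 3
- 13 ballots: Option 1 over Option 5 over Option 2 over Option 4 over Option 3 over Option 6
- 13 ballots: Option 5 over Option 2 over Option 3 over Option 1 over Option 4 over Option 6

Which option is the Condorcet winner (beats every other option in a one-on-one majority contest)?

Option 5

Option 5 vs Option 1: 30–29
Option 5 vs Option 2: 45–14
Option 5 vs Option 3: 59–0
Option 5 vs Option 4: 52–7
Option 5 vs Option 6: 43–16
Option 5 beats every other option.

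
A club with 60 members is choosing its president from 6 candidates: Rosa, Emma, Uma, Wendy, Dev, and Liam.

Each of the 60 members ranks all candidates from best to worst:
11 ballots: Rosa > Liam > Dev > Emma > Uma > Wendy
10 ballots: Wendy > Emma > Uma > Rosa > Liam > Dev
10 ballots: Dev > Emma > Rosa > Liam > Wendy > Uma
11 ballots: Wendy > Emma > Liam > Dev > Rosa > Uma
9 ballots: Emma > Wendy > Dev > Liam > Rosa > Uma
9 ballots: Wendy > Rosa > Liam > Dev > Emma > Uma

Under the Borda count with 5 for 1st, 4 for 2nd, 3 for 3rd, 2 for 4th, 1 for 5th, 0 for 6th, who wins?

Emma

Rosa: 11×5 + 10×2 + 10×3 + 11×1 + 9×1 + 9×4 = 161
Emma: 11×2 + 10×4 + 10×4 + 11×4 + 9×5 + 9×1 = 200
Uma: 11×1 + 10×3 + 10×0 + 11×0 + 9×0 + 9×0 = 41
Wendy: 11×0 + 10×5 + 10×1 + 11×5 + 9×4 + 9×5 = 196
Dev: 11×3 + 10×0 + 10×5 + 11×2 + 9×3 + 9×2 = 150
Liam: 11×4 + 10×1 + 10×2 + 11×3 + 9×2 + 9×3 = 152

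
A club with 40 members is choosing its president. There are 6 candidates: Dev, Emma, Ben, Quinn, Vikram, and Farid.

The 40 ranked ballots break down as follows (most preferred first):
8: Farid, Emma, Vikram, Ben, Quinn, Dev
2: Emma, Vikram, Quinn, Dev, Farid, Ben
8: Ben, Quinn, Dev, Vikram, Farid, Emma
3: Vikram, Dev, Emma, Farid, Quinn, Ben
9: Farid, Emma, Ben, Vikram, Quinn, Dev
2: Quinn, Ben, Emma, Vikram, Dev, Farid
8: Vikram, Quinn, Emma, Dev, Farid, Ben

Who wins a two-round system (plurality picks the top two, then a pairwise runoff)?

Round 1 first-place votes: Dev 0, Emma 2, Ben 8, Quinn 2, Vikram 11, Farid 17. Farid and Vikram advance.
Runoff: Farid is ranked above Vikram on 17 ballots, Vikram above Farid on 23.

Vikram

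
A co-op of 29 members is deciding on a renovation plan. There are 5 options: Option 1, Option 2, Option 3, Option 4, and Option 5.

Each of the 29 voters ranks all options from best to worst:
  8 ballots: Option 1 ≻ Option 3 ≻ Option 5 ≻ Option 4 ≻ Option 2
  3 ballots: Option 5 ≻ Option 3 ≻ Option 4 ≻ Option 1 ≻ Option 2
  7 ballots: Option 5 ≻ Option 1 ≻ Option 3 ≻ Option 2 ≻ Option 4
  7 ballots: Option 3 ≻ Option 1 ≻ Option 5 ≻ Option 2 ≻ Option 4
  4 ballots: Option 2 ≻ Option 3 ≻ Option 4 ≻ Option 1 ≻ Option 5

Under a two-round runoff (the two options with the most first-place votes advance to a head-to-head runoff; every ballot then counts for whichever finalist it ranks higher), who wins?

Option 1

Round 1 first-place votes: Option 1 8, Option 2 4, Option 3 7, Option 4 0, Option 5 10. Option 5 and Option 1 advance.
Runoff: Option 5 is ranked above Option 1 on 10 ballots, Option 1 above Option 5 on 19.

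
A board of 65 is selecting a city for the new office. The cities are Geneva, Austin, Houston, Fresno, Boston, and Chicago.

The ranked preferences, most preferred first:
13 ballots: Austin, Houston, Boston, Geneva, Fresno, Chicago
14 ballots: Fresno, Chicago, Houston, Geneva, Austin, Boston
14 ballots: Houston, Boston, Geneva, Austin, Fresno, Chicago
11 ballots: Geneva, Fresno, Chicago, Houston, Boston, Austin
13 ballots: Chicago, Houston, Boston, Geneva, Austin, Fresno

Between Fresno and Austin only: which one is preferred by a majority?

Austin

Fresno is ranked above Austin on 25 ballots; Austin above Fresno on 40.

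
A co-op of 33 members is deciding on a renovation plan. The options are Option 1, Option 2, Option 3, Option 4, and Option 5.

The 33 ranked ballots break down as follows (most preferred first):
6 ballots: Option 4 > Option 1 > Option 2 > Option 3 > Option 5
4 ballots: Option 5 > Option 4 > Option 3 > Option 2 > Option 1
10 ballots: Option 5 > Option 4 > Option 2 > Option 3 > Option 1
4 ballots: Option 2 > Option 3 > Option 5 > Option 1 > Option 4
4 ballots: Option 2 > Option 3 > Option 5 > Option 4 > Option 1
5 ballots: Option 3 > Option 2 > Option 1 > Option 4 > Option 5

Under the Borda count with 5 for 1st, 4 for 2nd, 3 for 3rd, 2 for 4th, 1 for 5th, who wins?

Option 1: 6×4 + 4×1 + 10×1 + 4×2 + 4×1 + 5×3 = 65
Option 2: 6×3 + 4×2 + 10×3 + 4×5 + 4×5 + 5×4 = 116
Option 3: 6×2 + 4×3 + 10×2 + 4×4 + 4×4 + 5×5 = 101
Option 4: 6×5 + 4×4 + 10×4 + 4×1 + 4×2 + 5×2 = 108
Option 5: 6×1 + 4×5 + 10×5 + 4×3 + 4×3 + 5×1 = 105

Option 2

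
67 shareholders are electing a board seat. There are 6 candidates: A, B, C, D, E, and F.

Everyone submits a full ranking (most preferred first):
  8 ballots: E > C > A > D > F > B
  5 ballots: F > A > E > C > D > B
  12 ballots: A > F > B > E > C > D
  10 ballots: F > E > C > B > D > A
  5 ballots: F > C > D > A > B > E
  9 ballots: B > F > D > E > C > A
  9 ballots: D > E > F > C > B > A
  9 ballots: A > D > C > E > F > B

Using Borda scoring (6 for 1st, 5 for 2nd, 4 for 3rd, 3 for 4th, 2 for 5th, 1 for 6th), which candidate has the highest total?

A: 8×4 + 5×5 + 12×6 + 10×1 + 5×3 + 9×1 + 9×1 + 9×6 = 226
B: 8×1 + 5×1 + 12×4 + 10×3 + 5×2 + 9×6 + 9×2 + 9×1 = 182
C: 8×5 + 5×3 + 12×2 + 10×4 + 5×5 + 9×2 + 9×3 + 9×4 = 225
D: 8×3 + 5×2 + 12×1 + 10×2 + 5×4 + 9×4 + 9×6 + 9×5 = 221
E: 8×6 + 5×4 + 12×3 + 10×5 + 5×1 + 9×3 + 9×5 + 9×3 = 258
F: 8×2 + 5×6 + 12×5 + 10×6 + 5×6 + 9×5 + 9×4 + 9×2 = 295

F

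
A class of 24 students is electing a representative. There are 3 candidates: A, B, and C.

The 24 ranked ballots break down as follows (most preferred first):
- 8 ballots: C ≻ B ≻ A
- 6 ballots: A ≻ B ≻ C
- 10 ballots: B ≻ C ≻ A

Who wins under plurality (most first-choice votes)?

First-place votes: A 6, B 10, C 8.

B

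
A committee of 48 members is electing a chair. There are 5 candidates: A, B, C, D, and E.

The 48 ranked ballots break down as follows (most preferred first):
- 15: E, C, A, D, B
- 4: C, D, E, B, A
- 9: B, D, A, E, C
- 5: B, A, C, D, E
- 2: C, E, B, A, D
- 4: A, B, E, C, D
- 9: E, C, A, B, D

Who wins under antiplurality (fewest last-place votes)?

Last-place votes: A 4, B 15, C 9, D 15, E 5.

A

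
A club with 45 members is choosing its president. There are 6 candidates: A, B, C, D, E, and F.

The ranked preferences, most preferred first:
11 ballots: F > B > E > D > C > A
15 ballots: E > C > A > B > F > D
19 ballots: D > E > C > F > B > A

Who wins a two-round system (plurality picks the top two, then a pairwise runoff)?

Round 1 first-place votes: A 0, B 0, C 0, D 19, E 15, F 11. D and E advance.
Runoff: D is ranked above E on 19 ballots, E above D on 26.

E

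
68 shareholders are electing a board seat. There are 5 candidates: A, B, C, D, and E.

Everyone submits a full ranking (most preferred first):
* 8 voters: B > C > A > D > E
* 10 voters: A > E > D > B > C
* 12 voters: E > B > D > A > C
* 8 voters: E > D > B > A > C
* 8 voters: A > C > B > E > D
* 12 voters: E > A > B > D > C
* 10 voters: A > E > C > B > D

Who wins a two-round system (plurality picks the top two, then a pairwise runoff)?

Round 1 first-place votes: A 28, B 8, C 0, D 0, E 32. E and A advance.
Runoff: E is ranked above A on 32 ballots, A above E on 36.

A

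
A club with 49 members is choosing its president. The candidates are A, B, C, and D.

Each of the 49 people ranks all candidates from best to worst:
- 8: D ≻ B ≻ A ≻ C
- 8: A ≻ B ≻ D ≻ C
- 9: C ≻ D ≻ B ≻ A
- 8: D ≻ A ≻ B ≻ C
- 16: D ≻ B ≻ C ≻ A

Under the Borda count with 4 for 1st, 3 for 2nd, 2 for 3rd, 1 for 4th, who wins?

A: 8×2 + 8×4 + 9×1 + 8×3 + 16×1 = 97
B: 8×3 + 8×3 + 9×2 + 8×2 + 16×3 = 130
C: 8×1 + 8×1 + 9×4 + 8×1 + 16×2 = 92
D: 8×4 + 8×2 + 9×3 + 8×4 + 16×4 = 171

D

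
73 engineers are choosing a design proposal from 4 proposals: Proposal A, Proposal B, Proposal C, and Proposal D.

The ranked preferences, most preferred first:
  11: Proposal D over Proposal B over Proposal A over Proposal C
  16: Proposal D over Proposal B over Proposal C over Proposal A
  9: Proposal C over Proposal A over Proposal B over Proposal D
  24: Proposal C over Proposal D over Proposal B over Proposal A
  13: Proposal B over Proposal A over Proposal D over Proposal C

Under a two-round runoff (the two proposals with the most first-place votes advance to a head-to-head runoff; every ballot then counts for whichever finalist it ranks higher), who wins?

Round 1 first-place votes: Proposal A 0, Proposal B 13, Proposal C 33, Proposal D 27. Proposal C and Proposal D advance.
Runoff: Proposal C is ranked above Proposal D on 33 ballots, Proposal D above Proposal C on 40.

Proposal D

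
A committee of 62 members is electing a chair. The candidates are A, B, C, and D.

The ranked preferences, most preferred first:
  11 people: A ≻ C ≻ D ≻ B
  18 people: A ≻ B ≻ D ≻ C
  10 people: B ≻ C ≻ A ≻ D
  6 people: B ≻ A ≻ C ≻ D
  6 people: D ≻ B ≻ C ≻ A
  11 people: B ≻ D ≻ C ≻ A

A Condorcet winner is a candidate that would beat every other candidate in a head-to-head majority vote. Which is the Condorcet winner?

B vs A: 33–29
B vs C: 51–11
B vs D: 45–17
B beats every other candidate.

B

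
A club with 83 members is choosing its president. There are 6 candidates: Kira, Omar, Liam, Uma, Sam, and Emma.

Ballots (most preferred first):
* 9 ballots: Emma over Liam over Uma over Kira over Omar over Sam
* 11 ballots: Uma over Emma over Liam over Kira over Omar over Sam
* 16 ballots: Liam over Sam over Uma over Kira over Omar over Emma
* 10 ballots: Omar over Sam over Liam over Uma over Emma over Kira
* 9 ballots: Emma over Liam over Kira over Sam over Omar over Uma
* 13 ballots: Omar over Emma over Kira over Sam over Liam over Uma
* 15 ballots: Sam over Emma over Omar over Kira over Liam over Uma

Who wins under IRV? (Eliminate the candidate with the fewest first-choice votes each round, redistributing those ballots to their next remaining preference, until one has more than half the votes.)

Emma

Round 1: Kira 0, Omar 23, Liam 16, Uma 11, Sam 15, Emma 18. Kira eliminated.
Round 2: Omar 23, Liam 16, Uma 11, Sam 15, Emma 18. Uma eliminated.
Round 3: Omar 23, Liam 16, Sam 15, Emma 29. Sam eliminated.
Round 4: Omar 23, Liam 16, Emma 44. Emma has a majority (≥42).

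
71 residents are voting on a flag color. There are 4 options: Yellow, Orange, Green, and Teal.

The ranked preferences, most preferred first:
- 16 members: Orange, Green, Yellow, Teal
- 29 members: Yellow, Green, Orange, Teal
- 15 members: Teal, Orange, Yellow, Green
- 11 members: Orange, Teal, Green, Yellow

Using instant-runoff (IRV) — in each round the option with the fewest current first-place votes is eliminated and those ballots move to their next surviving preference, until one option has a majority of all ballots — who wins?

Round 1: Yellow 29, Orange 27, Green 0, Teal 15. Green eliminated.
Round 2: Yellow 29, Orange 27, Teal 15. Teal eliminated.
Round 3: Yellow 29, Orange 42. Orange has a majority (≥36).

Orange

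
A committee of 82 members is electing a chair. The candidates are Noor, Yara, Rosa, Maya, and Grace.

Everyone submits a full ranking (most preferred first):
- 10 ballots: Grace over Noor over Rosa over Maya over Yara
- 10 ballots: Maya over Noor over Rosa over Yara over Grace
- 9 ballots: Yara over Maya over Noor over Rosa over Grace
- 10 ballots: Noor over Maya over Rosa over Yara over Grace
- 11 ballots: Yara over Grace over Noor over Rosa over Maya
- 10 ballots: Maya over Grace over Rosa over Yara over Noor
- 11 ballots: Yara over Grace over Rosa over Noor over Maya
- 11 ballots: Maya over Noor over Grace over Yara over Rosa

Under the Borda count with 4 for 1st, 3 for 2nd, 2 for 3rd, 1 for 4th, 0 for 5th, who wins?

Noor: 10×3 + 10×3 + 9×2 + 10×4 + 11×2 + 10×0 + 11×1 + 11×3 = 184
Yara: 10×0 + 10×1 + 9×4 + 10×1 + 11×4 + 10×1 + 11×4 + 11×1 = 165
Rosa: 10×2 + 10×2 + 9×1 + 10×2 + 11×1 + 10×2 + 11×2 + 11×0 = 122
Maya: 10×1 + 10×4 + 9×3 + 10×3 + 11×0 + 10×4 + 11×0 + 11×4 = 191
Grace: 10×4 + 10×0 + 9×0 + 10×0 + 11×3 + 10×3 + 11×3 + 11×2 = 158

Maya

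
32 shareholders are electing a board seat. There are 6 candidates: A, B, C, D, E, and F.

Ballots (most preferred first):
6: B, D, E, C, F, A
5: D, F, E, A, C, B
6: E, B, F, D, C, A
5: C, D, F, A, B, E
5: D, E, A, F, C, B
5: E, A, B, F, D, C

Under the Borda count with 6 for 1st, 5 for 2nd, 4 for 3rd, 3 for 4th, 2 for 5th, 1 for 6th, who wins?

A: 6×1 + 5×3 + 6×1 + 5×3 + 5×4 + 5×5 = 87
B: 6×6 + 5×1 + 6×5 + 5×2 + 5×1 + 5×4 = 106
C: 6×3 + 5×2 + 6×2 + 5×6 + 5×2 + 5×1 = 85
D: 6×5 + 5×6 + 6×3 + 5×5 + 5×6 + 5×2 = 143
E: 6×4 + 5×4 + 6×6 + 5×1 + 5×5 + 5×6 = 140
F: 6×2 + 5×5 + 6×4 + 5×4 + 5×3 + 5×3 = 111

D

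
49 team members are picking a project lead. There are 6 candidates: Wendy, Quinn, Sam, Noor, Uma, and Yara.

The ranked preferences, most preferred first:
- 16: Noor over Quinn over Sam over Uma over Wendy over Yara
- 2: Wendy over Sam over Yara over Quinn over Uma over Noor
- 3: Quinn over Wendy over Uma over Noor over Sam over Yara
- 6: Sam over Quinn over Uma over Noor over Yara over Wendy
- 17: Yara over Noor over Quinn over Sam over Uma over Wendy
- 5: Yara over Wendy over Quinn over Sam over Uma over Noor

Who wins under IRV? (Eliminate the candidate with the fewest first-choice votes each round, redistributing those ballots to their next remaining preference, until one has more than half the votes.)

Noor

Round 1: Wendy 2, Quinn 3, Sam 6, Noor 16, Uma 0, Yara 22. Uma eliminated.
Round 2: Wendy 2, Quinn 3, Sam 6, Noor 16, Yara 22. Wendy eliminated.
Round 3: Quinn 3, Sam 8, Noor 16, Yara 22. Quinn eliminated.
Round 4: Sam 8, Noor 19, Yara 22. Sam eliminated.
Round 5: Noor 25, Yara 24. Noor has a majority (≥25).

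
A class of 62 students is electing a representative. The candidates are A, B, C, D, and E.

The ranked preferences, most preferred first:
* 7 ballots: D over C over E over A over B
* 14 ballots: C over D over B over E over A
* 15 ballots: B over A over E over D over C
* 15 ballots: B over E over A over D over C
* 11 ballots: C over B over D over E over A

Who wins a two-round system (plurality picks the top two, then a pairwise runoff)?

Round 1 first-place votes: A 0, B 30, C 25, D 7, E 0. B and C advance.
Runoff: B is ranked above C on 30 ballots, C above B on 32.

C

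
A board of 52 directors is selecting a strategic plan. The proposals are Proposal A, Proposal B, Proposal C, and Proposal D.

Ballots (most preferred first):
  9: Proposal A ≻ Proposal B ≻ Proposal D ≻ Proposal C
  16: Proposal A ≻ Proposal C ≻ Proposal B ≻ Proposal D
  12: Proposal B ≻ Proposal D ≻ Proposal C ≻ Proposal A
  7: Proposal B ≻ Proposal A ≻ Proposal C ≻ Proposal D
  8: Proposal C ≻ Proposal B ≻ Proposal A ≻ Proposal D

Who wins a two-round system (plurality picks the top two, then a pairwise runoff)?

Proposal B

Round 1 first-place votes: Proposal A 25, Proposal B 19, Proposal C 8, Proposal D 0. Proposal A and Proposal B advance.
Runoff: Proposal A is ranked above Proposal B on 25 ballots, Proposal B above Proposal A on 27.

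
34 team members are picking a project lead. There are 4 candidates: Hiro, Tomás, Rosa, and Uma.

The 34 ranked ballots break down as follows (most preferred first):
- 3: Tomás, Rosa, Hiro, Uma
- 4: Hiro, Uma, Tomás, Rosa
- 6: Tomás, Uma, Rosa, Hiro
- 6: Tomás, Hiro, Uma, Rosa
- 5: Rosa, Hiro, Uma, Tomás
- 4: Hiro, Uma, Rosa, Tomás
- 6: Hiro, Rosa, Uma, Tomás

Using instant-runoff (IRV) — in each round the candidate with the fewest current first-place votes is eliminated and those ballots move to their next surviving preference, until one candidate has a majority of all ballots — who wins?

Round 1: Hiro 14, Tomás 15, Rosa 5, Uma 0. Uma eliminated.
Round 2: Hiro 14, Tomás 15, Rosa 5. Rosa eliminated.
Round 3: Hiro 19, Tomás 15. Hiro has a majority (≥18).

Hiro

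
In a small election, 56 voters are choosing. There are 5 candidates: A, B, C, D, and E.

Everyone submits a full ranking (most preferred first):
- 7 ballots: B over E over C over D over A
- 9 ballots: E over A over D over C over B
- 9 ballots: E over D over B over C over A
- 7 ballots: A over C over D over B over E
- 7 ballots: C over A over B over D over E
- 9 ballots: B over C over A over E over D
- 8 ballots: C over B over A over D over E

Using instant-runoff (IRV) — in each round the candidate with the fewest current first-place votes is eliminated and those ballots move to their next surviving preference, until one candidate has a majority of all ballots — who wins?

Round 1: A 7, B 16, C 15, D 0, E 18. D eliminated.
Round 2: A 7, B 16, C 15, E 18. A eliminated.
Round 3: B 16, C 22, E 18. B eliminated.
Round 4: C 31, E 25. C has a majority (≥29).

C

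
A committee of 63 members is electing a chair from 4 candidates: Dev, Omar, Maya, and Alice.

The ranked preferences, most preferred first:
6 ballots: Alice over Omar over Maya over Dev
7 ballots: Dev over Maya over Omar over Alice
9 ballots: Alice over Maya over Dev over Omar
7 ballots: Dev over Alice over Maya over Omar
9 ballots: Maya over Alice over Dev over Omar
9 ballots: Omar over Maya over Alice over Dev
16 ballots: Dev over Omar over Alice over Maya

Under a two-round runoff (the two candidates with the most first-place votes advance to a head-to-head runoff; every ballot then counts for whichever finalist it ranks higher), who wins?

Alice

Round 1 first-place votes: Dev 30, Omar 9, Maya 9, Alice 15. Dev and Alice advance.
Runoff: Dev is ranked above Alice on 30 ballots, Alice above Dev on 33.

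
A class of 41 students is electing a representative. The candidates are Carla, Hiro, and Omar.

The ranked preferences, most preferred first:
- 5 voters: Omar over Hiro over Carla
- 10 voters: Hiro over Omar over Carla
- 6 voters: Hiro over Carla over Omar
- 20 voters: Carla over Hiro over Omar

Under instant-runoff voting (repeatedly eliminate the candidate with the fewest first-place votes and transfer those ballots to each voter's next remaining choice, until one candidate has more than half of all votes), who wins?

Round 1: Carla 20, Hiro 16, Omar 5. Omar eliminated.
Round 2: Carla 20, Hiro 21. Hiro has a majority (≥21).

Hiro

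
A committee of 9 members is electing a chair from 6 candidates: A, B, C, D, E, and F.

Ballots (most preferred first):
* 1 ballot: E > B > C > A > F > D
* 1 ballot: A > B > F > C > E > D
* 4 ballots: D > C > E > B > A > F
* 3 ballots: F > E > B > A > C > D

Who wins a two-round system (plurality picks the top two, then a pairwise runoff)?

Round 1 first-place votes: A 1, B 0, C 0, D 4, E 1, F 3. D and F advance.
Runoff: D is ranked above F on 4 ballots, F above D on 5.

F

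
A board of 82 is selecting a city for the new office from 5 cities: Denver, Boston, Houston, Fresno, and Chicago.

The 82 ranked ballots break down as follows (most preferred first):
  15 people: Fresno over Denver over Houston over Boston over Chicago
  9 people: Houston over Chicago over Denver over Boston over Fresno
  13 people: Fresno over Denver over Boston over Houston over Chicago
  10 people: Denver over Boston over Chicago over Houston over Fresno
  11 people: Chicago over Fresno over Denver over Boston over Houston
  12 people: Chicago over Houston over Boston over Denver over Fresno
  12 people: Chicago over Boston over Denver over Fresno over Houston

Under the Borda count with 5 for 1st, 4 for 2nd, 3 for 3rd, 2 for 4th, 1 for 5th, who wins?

Denver

Denver: 15×4 + 9×3 + 13×4 + 10×5 + 11×3 + 12×2 + 12×3 = 282
Boston: 15×2 + 9×2 + 13×3 + 10×4 + 11×2 + 12×3 + 12×4 = 233
Houston: 15×3 + 9×5 + 13×2 + 10×2 + 11×1 + 12×4 + 12×1 = 207
Fresno: 15×5 + 9×1 + 13×5 + 10×1 + 11×4 + 12×1 + 12×2 = 239
Chicago: 15×1 + 9×4 + 13×1 + 10×3 + 11×5 + 12×5 + 12×5 = 269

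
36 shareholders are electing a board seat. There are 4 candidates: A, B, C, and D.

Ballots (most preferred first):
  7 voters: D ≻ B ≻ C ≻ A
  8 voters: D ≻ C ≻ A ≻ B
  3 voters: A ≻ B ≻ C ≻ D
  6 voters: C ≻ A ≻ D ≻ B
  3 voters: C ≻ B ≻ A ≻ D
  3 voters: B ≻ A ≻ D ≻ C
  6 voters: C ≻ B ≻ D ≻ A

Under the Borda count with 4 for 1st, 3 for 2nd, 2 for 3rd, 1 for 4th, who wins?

C

A: 7×1 + 8×2 + 3×4 + 6×3 + 3×2 + 3×3 + 6×1 = 74
B: 7×3 + 8×1 + 3×3 + 6×1 + 3×3 + 3×4 + 6×3 = 83
C: 7×2 + 8×3 + 3×2 + 6×4 + 3×4 + 3×1 + 6×4 = 107
D: 7×4 + 8×4 + 3×1 + 6×2 + 3×1 + 3×2 + 6×2 = 96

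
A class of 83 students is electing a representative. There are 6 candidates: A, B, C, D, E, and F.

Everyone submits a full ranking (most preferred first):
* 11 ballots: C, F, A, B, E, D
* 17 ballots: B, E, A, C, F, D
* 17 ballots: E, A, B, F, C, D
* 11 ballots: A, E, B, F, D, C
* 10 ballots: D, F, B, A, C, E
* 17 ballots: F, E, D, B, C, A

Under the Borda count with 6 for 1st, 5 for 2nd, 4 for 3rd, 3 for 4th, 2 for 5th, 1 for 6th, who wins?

E

A: 11×4 + 17×4 + 17×5 + 11×6 + 10×3 + 17×1 = 310
B: 11×3 + 17×6 + 17×4 + 11×4 + 10×4 + 17×3 = 338
C: 11×6 + 17×3 + 17×2 + 11×1 + 10×2 + 17×2 = 216
D: 11×1 + 17×1 + 17×1 + 11×2 + 10×6 + 17×4 = 195
E: 11×2 + 17×5 + 17×6 + 11×5 + 10×1 + 17×5 = 359
F: 11×5 + 17×2 + 17×3 + 11×3 + 10×5 + 17×6 = 325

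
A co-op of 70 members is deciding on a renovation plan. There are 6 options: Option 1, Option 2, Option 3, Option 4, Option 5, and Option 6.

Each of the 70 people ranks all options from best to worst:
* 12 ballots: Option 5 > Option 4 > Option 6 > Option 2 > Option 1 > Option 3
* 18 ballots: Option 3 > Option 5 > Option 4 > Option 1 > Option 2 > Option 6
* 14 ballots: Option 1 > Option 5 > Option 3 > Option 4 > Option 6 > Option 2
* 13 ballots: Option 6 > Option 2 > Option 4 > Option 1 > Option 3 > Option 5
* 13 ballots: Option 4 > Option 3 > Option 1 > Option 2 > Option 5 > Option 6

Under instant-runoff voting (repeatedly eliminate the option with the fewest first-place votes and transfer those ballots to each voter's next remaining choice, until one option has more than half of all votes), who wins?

Round 1: Option 1 14, Option 2 0, Option 3 18, Option 4 13, Option 5 12, Option 6 13. Option 2 eliminated.
Round 2: Option 1 14, Option 3 18, Option 4 13, Option 5 12, Option 6 13. Option 5 eliminated.
Round 3: Option 1 14, Option 3 18, Option 4 25, Option 6 13. Option 6 eliminated.
Round 4: Option 1 14, Option 3 18, Option 4 38. Option 4 has a majority (≥36).

Option 4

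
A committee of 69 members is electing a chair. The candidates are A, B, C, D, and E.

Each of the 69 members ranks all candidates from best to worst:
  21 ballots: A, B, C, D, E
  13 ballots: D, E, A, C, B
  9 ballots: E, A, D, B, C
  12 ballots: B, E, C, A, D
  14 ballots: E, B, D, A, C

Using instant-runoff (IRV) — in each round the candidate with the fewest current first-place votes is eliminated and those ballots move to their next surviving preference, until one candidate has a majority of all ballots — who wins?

E

Round 1: A 21, B 12, C 0, D 13, E 23. C eliminated.
Round 2: A 21, B 12, D 13, E 23. B eliminated.
Round 3: A 21, D 13, E 35. E has a majority (≥35).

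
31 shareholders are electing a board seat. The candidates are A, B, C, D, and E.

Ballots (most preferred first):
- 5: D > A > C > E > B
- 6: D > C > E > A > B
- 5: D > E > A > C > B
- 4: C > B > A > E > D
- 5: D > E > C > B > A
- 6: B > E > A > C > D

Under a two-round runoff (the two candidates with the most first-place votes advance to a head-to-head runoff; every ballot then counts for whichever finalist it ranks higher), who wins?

Round 1 first-place votes: A 0, B 6, C 4, D 21, E 0. D and B advance.
Runoff: D is ranked above B on 21 ballots, B above D on 10.

D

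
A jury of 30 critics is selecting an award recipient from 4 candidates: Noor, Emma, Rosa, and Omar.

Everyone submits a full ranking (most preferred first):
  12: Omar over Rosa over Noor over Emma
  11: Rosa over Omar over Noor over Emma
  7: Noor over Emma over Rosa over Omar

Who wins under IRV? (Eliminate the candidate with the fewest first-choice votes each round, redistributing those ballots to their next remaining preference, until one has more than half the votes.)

Rosa

Round 1: Noor 7, Emma 0, Rosa 11, Omar 12. Emma eliminated.
Round 2: Noor 7, Rosa 11, Omar 12. Noor eliminated.
Round 3: Rosa 18, Omar 12. Rosa has a majority (≥16).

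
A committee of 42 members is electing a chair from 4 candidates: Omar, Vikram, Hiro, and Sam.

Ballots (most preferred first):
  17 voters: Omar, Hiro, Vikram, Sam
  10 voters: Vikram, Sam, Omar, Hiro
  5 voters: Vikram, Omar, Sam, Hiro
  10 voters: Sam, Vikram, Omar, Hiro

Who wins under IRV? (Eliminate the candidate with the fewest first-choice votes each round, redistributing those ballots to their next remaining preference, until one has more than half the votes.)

Round 1: Omar 17, Vikram 15, Hiro 0, Sam 10. Hiro eliminated.
Round 2: Omar 17, Vikram 15, Sam 10. Sam eliminated.
Round 3: Omar 17, Vikram 25. Vikram has a majority (≥22).

Vikram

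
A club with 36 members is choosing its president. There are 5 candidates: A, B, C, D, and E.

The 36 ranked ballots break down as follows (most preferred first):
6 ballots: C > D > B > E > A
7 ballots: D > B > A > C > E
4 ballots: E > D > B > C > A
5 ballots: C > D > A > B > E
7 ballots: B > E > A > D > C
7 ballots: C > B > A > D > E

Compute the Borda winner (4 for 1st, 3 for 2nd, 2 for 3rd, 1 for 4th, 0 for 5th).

B

A: 6×0 + 7×2 + 4×0 + 5×2 + 7×2 + 7×2 = 52
B: 6×2 + 7×3 + 4×2 + 5×1 + 7×4 + 7×3 = 95
C: 6×4 + 7×1 + 4×1 + 5×4 + 7×0 + 7×4 = 83
D: 6×3 + 7×4 + 4×3 + 5×3 + 7×1 + 7×1 = 87
E: 6×1 + 7×0 + 4×4 + 5×0 + 7×3 + 7×0 = 43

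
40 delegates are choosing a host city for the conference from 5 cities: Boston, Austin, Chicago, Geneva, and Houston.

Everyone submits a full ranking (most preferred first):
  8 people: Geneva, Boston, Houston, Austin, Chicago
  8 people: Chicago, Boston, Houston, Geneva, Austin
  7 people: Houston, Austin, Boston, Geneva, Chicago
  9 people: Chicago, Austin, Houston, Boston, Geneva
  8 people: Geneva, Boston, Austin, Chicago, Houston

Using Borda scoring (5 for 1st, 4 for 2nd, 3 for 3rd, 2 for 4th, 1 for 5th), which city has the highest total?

Boston: 8×4 + 8×4 + 7×3 + 9×2 + 8×4 = 135
Austin: 8×2 + 8×1 + 7×4 + 9×4 + 8×3 = 112
Chicago: 8×1 + 8×5 + 7×1 + 9×5 + 8×2 = 116
Geneva: 8×5 + 8×2 + 7×2 + 9×1 + 8×5 = 119
Houston: 8×3 + 8×3 + 7×5 + 9×3 + 8×1 = 118

Boston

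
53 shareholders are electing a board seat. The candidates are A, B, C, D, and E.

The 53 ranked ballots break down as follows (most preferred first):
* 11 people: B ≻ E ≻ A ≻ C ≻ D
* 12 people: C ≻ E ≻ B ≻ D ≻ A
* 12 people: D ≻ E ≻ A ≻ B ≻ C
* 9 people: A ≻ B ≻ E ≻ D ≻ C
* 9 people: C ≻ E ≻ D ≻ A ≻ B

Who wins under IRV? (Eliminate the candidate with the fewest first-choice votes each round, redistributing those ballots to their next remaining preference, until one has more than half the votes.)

Round 1: A 9, B 11, C 21, D 12, E 0. E eliminated.
Round 2: A 9, B 11, C 21, D 12. A eliminated.
Round 3: B 20, C 21, D 12. D eliminated.
Round 4: B 32, C 21. B has a majority (≥27).

B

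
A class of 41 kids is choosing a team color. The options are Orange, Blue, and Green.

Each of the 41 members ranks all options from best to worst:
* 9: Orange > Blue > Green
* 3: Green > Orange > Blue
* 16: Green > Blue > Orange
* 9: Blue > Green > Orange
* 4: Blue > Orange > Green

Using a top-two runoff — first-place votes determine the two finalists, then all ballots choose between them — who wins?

Blue

Round 1 first-place votes: Orange 9, Blue 13, Green 19. Green and Blue advance.
Runoff: Green is ranked above Blue on 19 ballots, Blue above Green on 22.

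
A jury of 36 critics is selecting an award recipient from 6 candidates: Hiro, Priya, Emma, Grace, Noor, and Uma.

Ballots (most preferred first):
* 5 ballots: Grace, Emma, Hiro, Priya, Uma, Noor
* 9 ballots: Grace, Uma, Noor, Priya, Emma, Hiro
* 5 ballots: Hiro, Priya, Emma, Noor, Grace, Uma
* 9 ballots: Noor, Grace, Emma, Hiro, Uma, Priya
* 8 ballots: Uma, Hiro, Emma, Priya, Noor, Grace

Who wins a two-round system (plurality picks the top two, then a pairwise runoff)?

Noor

Round 1 first-place votes: Hiro 5, Priya 0, Emma 0, Grace 14, Noor 9, Uma 8. Grace and Noor advance.
Runoff: Grace is ranked above Noor on 14 ballots, Noor above Grace on 22.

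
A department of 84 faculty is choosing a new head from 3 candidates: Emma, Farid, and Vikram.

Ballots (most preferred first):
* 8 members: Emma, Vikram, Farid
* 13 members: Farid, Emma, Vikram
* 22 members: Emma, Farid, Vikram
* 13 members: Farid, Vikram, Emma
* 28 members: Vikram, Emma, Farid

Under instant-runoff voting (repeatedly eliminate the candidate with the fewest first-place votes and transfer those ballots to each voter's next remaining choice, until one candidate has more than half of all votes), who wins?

Emma

Round 1: Emma 30, Farid 26, Vikram 28. Farid eliminated.
Round 2: Emma 43, Vikram 41. Emma has a majority (≥43).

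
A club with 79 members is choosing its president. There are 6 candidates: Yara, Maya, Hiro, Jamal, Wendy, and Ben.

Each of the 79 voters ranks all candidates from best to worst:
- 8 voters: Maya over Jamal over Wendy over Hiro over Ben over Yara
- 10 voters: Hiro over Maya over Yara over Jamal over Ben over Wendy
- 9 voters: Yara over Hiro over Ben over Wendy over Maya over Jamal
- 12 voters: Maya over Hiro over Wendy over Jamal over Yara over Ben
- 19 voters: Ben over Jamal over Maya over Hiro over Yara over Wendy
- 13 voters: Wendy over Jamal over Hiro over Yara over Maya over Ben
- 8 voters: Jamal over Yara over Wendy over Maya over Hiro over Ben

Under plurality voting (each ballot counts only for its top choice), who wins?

Maya

First-place votes: Yara 9, Maya 20, Hiro 10, Jamal 8, Wendy 13, Ben 19.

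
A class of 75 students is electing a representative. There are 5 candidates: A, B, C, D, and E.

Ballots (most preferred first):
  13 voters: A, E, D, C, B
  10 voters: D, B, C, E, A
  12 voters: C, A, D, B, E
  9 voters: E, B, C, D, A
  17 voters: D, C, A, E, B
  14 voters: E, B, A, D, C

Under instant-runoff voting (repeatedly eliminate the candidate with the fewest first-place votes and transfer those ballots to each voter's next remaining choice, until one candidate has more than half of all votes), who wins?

A

Round 1: A 13, B 0, C 12, D 27, E 23. B eliminated.
Round 2: A 13, C 12, D 27, E 23. C eliminated.
Round 3: A 25, D 27, E 23. E eliminated.
Round 4: A 39, D 36. A has a majority (≥38).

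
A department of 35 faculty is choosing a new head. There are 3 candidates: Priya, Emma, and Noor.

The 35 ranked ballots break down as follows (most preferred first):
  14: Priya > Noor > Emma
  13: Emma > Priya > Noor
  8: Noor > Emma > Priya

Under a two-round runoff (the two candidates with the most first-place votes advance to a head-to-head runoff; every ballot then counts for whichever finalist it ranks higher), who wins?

Round 1 first-place votes: Priya 14, Emma 13, Noor 8. Priya and Emma advance.
Runoff: Priya is ranked above Emma on 14 ballots, Emma above Priya on 21.

Emma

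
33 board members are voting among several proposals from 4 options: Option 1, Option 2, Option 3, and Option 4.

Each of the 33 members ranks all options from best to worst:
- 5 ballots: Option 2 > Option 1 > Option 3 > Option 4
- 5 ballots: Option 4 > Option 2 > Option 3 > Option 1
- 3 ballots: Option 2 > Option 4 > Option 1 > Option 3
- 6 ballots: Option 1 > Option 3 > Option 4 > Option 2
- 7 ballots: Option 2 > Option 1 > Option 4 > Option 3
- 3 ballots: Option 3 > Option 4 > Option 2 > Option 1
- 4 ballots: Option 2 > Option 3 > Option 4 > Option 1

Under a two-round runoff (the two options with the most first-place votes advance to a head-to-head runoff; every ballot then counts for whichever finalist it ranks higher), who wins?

Round 1 first-place votes: Option 1 6, Option 2 19, Option 3 3, Option 4 5. Option 2 and Option 1 advance.
Runoff: Option 2 is ranked above Option 1 on 27 ballots, Option 1 above Option 2 on 6.

Option 2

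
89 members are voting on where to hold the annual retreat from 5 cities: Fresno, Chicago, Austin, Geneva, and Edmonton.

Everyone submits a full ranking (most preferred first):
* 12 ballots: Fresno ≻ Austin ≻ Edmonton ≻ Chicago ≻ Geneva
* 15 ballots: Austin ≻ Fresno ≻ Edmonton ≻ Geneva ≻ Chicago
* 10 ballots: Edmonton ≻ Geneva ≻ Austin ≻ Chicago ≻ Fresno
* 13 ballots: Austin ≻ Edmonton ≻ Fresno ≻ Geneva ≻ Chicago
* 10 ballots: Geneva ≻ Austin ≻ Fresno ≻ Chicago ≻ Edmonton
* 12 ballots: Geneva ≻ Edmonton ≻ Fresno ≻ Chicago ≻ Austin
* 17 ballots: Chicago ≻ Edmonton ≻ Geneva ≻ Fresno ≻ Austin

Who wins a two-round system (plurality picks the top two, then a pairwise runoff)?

Round 1 first-place votes: Fresno 12, Chicago 17, Austin 28, Geneva 22, Edmonton 10. Austin and Geneva advance.
Runoff: Austin is ranked above Geneva on 40 ballots, Geneva above Austin on 49.

Geneva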